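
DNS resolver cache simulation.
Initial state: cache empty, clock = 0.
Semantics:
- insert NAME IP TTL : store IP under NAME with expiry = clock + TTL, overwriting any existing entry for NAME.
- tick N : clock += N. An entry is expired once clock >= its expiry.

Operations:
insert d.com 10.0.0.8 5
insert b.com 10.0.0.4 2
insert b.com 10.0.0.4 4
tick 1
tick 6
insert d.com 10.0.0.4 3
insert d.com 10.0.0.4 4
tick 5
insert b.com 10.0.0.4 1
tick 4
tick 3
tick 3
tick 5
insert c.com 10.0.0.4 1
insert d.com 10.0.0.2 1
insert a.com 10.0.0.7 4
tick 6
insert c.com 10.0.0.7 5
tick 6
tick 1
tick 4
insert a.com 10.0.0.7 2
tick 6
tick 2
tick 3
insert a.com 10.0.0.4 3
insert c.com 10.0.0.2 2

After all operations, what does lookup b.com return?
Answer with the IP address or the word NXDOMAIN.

Op 1: insert d.com -> 10.0.0.8 (expiry=0+5=5). clock=0
Op 2: insert b.com -> 10.0.0.4 (expiry=0+2=2). clock=0
Op 3: insert b.com -> 10.0.0.4 (expiry=0+4=4). clock=0
Op 4: tick 1 -> clock=1.
Op 5: tick 6 -> clock=7. purged={b.com,d.com}
Op 6: insert d.com -> 10.0.0.4 (expiry=7+3=10). clock=7
Op 7: insert d.com -> 10.0.0.4 (expiry=7+4=11). clock=7
Op 8: tick 5 -> clock=12. purged={d.com}
Op 9: insert b.com -> 10.0.0.4 (expiry=12+1=13). clock=12
Op 10: tick 4 -> clock=16. purged={b.com}
Op 11: tick 3 -> clock=19.
Op 12: tick 3 -> clock=22.
Op 13: tick 5 -> clock=27.
Op 14: insert c.com -> 10.0.0.4 (expiry=27+1=28). clock=27
Op 15: insert d.com -> 10.0.0.2 (expiry=27+1=28). clock=27
Op 16: insert a.com -> 10.0.0.7 (expiry=27+4=31). clock=27
Op 17: tick 6 -> clock=33. purged={a.com,c.com,d.com}
Op 18: insert c.com -> 10.0.0.7 (expiry=33+5=38). clock=33
Op 19: tick 6 -> clock=39. purged={c.com}
Op 20: tick 1 -> clock=40.
Op 21: tick 4 -> clock=44.
Op 22: insert a.com -> 10.0.0.7 (expiry=44+2=46). clock=44
Op 23: tick 6 -> clock=50. purged={a.com}
Op 24: tick 2 -> clock=52.
Op 25: tick 3 -> clock=55.
Op 26: insert a.com -> 10.0.0.4 (expiry=55+3=58). clock=55
Op 27: insert c.com -> 10.0.0.2 (expiry=55+2=57). clock=55
lookup b.com: not in cache (expired or never inserted)

Answer: NXDOMAIN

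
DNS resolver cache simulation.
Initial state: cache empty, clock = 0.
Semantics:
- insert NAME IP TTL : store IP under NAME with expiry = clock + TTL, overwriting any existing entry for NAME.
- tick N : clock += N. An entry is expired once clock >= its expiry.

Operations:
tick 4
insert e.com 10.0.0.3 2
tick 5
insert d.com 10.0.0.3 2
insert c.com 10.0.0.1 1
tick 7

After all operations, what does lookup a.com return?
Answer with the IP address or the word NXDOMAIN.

Answer: NXDOMAIN

Derivation:
Op 1: tick 4 -> clock=4.
Op 2: insert e.com -> 10.0.0.3 (expiry=4+2=6). clock=4
Op 3: tick 5 -> clock=9. purged={e.com}
Op 4: insert d.com -> 10.0.0.3 (expiry=9+2=11). clock=9
Op 5: insert c.com -> 10.0.0.1 (expiry=9+1=10). clock=9
Op 6: tick 7 -> clock=16. purged={c.com,d.com}
lookup a.com: not in cache (expired or never inserted)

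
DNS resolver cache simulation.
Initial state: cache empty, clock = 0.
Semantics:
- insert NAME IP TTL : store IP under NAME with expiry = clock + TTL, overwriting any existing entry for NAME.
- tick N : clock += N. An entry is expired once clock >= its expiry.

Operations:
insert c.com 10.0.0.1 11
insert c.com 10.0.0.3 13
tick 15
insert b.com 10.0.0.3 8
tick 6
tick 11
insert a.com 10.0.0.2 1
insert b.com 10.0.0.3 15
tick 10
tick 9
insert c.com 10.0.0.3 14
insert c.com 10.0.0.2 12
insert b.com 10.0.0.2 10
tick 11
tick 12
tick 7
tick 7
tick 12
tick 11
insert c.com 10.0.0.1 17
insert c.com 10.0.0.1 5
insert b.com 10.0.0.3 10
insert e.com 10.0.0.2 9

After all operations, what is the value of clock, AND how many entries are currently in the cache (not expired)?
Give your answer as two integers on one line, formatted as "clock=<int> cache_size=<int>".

Answer: clock=111 cache_size=3

Derivation:
Op 1: insert c.com -> 10.0.0.1 (expiry=0+11=11). clock=0
Op 2: insert c.com -> 10.0.0.3 (expiry=0+13=13). clock=0
Op 3: tick 15 -> clock=15. purged={c.com}
Op 4: insert b.com -> 10.0.0.3 (expiry=15+8=23). clock=15
Op 5: tick 6 -> clock=21.
Op 6: tick 11 -> clock=32. purged={b.com}
Op 7: insert a.com -> 10.0.0.2 (expiry=32+1=33). clock=32
Op 8: insert b.com -> 10.0.0.3 (expiry=32+15=47). clock=32
Op 9: tick 10 -> clock=42. purged={a.com}
Op 10: tick 9 -> clock=51. purged={b.com}
Op 11: insert c.com -> 10.0.0.3 (expiry=51+14=65). clock=51
Op 12: insert c.com -> 10.0.0.2 (expiry=51+12=63). clock=51
Op 13: insert b.com -> 10.0.0.2 (expiry=51+10=61). clock=51
Op 14: tick 11 -> clock=62. purged={b.com}
Op 15: tick 12 -> clock=74. purged={c.com}
Op 16: tick 7 -> clock=81.
Op 17: tick 7 -> clock=88.
Op 18: tick 12 -> clock=100.
Op 19: tick 11 -> clock=111.
Op 20: insert c.com -> 10.0.0.1 (expiry=111+17=128). clock=111
Op 21: insert c.com -> 10.0.0.1 (expiry=111+5=116). clock=111
Op 22: insert b.com -> 10.0.0.3 (expiry=111+10=121). clock=111
Op 23: insert e.com -> 10.0.0.2 (expiry=111+9=120). clock=111
Final clock = 111
Final cache (unexpired): {b.com,c.com,e.com} -> size=3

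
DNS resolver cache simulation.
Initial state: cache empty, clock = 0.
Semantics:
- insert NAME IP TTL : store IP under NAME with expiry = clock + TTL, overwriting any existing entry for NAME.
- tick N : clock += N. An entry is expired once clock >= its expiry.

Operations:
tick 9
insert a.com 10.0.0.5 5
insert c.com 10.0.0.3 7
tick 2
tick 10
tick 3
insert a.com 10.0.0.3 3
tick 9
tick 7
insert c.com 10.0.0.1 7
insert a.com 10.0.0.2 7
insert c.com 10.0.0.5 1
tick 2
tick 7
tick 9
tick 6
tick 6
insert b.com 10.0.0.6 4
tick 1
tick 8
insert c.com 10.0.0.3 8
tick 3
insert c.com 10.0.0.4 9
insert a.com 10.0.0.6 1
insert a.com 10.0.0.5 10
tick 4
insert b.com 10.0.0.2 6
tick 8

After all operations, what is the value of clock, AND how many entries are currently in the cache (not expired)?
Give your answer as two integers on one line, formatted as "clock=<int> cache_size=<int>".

Op 1: tick 9 -> clock=9.
Op 2: insert a.com -> 10.0.0.5 (expiry=9+5=14). clock=9
Op 3: insert c.com -> 10.0.0.3 (expiry=9+7=16). clock=9
Op 4: tick 2 -> clock=11.
Op 5: tick 10 -> clock=21. purged={a.com,c.com}
Op 6: tick 3 -> clock=24.
Op 7: insert a.com -> 10.0.0.3 (expiry=24+3=27). clock=24
Op 8: tick 9 -> clock=33. purged={a.com}
Op 9: tick 7 -> clock=40.
Op 10: insert c.com -> 10.0.0.1 (expiry=40+7=47). clock=40
Op 11: insert a.com -> 10.0.0.2 (expiry=40+7=47). clock=40
Op 12: insert c.com -> 10.0.0.5 (expiry=40+1=41). clock=40
Op 13: tick 2 -> clock=42. purged={c.com}
Op 14: tick 7 -> clock=49. purged={a.com}
Op 15: tick 9 -> clock=58.
Op 16: tick 6 -> clock=64.
Op 17: tick 6 -> clock=70.
Op 18: insert b.com -> 10.0.0.6 (expiry=70+4=74). clock=70
Op 19: tick 1 -> clock=71.
Op 20: tick 8 -> clock=79. purged={b.com}
Op 21: insert c.com -> 10.0.0.3 (expiry=79+8=87). clock=79
Op 22: tick 3 -> clock=82.
Op 23: insert c.com -> 10.0.0.4 (expiry=82+9=91). clock=82
Op 24: insert a.com -> 10.0.0.6 (expiry=82+1=83). clock=82
Op 25: insert a.com -> 10.0.0.5 (expiry=82+10=92). clock=82
Op 26: tick 4 -> clock=86.
Op 27: insert b.com -> 10.0.0.2 (expiry=86+6=92). clock=86
Op 28: tick 8 -> clock=94. purged={a.com,b.com,c.com}
Final clock = 94
Final cache (unexpired): {} -> size=0

Answer: clock=94 cache_size=0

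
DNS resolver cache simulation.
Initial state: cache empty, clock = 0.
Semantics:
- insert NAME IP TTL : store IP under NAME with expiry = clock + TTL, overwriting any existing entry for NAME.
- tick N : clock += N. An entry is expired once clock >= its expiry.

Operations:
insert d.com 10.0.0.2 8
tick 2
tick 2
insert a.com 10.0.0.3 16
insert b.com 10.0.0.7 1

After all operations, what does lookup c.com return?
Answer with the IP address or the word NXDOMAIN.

Op 1: insert d.com -> 10.0.0.2 (expiry=0+8=8). clock=0
Op 2: tick 2 -> clock=2.
Op 3: tick 2 -> clock=4.
Op 4: insert a.com -> 10.0.0.3 (expiry=4+16=20). clock=4
Op 5: insert b.com -> 10.0.0.7 (expiry=4+1=5). clock=4
lookup c.com: not in cache (expired or never inserted)

Answer: NXDOMAIN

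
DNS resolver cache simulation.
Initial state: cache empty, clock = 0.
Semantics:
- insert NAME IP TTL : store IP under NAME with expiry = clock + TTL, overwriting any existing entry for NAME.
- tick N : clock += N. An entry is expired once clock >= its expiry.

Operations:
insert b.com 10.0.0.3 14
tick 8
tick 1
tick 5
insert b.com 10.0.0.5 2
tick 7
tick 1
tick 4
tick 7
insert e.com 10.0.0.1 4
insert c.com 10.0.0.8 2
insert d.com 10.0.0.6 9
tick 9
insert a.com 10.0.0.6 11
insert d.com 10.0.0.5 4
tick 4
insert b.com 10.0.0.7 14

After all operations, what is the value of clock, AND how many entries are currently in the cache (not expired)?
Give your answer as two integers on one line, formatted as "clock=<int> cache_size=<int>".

Answer: clock=46 cache_size=2

Derivation:
Op 1: insert b.com -> 10.0.0.3 (expiry=0+14=14). clock=0
Op 2: tick 8 -> clock=8.
Op 3: tick 1 -> clock=9.
Op 4: tick 5 -> clock=14. purged={b.com}
Op 5: insert b.com -> 10.0.0.5 (expiry=14+2=16). clock=14
Op 6: tick 7 -> clock=21. purged={b.com}
Op 7: tick 1 -> clock=22.
Op 8: tick 4 -> clock=26.
Op 9: tick 7 -> clock=33.
Op 10: insert e.com -> 10.0.0.1 (expiry=33+4=37). clock=33
Op 11: insert c.com -> 10.0.0.8 (expiry=33+2=35). clock=33
Op 12: insert d.com -> 10.0.0.6 (expiry=33+9=42). clock=33
Op 13: tick 9 -> clock=42. purged={c.com,d.com,e.com}
Op 14: insert a.com -> 10.0.0.6 (expiry=42+11=53). clock=42
Op 15: insert d.com -> 10.0.0.5 (expiry=42+4=46). clock=42
Op 16: tick 4 -> clock=46. purged={d.com}
Op 17: insert b.com -> 10.0.0.7 (expiry=46+14=60). clock=46
Final clock = 46
Final cache (unexpired): {a.com,b.com} -> size=2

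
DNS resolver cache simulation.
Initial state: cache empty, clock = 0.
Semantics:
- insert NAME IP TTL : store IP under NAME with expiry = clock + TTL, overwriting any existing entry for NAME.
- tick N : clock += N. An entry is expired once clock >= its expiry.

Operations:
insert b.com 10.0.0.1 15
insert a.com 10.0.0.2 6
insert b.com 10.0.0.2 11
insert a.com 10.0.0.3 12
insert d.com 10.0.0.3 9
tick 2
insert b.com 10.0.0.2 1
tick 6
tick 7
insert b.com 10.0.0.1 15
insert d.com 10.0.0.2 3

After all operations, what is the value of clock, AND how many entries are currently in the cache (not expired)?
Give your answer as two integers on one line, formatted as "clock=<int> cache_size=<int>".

Answer: clock=15 cache_size=2

Derivation:
Op 1: insert b.com -> 10.0.0.1 (expiry=0+15=15). clock=0
Op 2: insert a.com -> 10.0.0.2 (expiry=0+6=6). clock=0
Op 3: insert b.com -> 10.0.0.2 (expiry=0+11=11). clock=0
Op 4: insert a.com -> 10.0.0.3 (expiry=0+12=12). clock=0
Op 5: insert d.com -> 10.0.0.3 (expiry=0+9=9). clock=0
Op 6: tick 2 -> clock=2.
Op 7: insert b.com -> 10.0.0.2 (expiry=2+1=3). clock=2
Op 8: tick 6 -> clock=8. purged={b.com}
Op 9: tick 7 -> clock=15. purged={a.com,d.com}
Op 10: insert b.com -> 10.0.0.1 (expiry=15+15=30). clock=15
Op 11: insert d.com -> 10.0.0.2 (expiry=15+3=18). clock=15
Final clock = 15
Final cache (unexpired): {b.com,d.com} -> size=2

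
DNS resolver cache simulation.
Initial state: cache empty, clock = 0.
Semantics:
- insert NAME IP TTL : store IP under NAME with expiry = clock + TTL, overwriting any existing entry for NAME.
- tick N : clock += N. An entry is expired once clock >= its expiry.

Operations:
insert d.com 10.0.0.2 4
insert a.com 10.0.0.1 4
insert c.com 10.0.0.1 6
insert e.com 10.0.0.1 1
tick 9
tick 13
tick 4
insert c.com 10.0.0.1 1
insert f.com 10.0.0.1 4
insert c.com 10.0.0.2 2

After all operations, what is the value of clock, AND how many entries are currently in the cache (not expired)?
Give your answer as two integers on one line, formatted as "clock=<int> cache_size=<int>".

Op 1: insert d.com -> 10.0.0.2 (expiry=0+4=4). clock=0
Op 2: insert a.com -> 10.0.0.1 (expiry=0+4=4). clock=0
Op 3: insert c.com -> 10.0.0.1 (expiry=0+6=6). clock=0
Op 4: insert e.com -> 10.0.0.1 (expiry=0+1=1). clock=0
Op 5: tick 9 -> clock=9. purged={a.com,c.com,d.com,e.com}
Op 6: tick 13 -> clock=22.
Op 7: tick 4 -> clock=26.
Op 8: insert c.com -> 10.0.0.1 (expiry=26+1=27). clock=26
Op 9: insert f.com -> 10.0.0.1 (expiry=26+4=30). clock=26
Op 10: insert c.com -> 10.0.0.2 (expiry=26+2=28). clock=26
Final clock = 26
Final cache (unexpired): {c.com,f.com} -> size=2

Answer: clock=26 cache_size=2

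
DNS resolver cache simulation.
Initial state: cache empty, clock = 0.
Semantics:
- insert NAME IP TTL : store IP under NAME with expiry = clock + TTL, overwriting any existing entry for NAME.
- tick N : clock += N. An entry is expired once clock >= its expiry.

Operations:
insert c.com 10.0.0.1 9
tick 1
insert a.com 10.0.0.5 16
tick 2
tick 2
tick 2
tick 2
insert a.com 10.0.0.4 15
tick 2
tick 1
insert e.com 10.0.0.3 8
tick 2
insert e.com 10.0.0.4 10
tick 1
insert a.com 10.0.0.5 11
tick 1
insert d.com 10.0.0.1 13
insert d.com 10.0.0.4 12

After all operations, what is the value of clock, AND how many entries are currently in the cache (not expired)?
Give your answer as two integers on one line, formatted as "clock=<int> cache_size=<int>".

Answer: clock=16 cache_size=3

Derivation:
Op 1: insert c.com -> 10.0.0.1 (expiry=0+9=9). clock=0
Op 2: tick 1 -> clock=1.
Op 3: insert a.com -> 10.0.0.5 (expiry=1+16=17). clock=1
Op 4: tick 2 -> clock=3.
Op 5: tick 2 -> clock=5.
Op 6: tick 2 -> clock=7.
Op 7: tick 2 -> clock=9. purged={c.com}
Op 8: insert a.com -> 10.0.0.4 (expiry=9+15=24). clock=9
Op 9: tick 2 -> clock=11.
Op 10: tick 1 -> clock=12.
Op 11: insert e.com -> 10.0.0.3 (expiry=12+8=20). clock=12
Op 12: tick 2 -> clock=14.
Op 13: insert e.com -> 10.0.0.4 (expiry=14+10=24). clock=14
Op 14: tick 1 -> clock=15.
Op 15: insert a.com -> 10.0.0.5 (expiry=15+11=26). clock=15
Op 16: tick 1 -> clock=16.
Op 17: insert d.com -> 10.0.0.1 (expiry=16+13=29). clock=16
Op 18: insert d.com -> 10.0.0.4 (expiry=16+12=28). clock=16
Final clock = 16
Final cache (unexpired): {a.com,d.com,e.com} -> size=3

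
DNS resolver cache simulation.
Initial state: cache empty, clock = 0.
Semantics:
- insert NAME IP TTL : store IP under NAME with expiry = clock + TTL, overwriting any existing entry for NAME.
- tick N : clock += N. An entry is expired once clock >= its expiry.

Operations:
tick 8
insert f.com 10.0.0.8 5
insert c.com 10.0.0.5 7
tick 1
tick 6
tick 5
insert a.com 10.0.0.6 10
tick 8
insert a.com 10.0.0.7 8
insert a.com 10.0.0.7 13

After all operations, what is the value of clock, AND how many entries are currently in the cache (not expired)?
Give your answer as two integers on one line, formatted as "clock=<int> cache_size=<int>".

Op 1: tick 8 -> clock=8.
Op 2: insert f.com -> 10.0.0.8 (expiry=8+5=13). clock=8
Op 3: insert c.com -> 10.0.0.5 (expiry=8+7=15). clock=8
Op 4: tick 1 -> clock=9.
Op 5: tick 6 -> clock=15. purged={c.com,f.com}
Op 6: tick 5 -> clock=20.
Op 7: insert a.com -> 10.0.0.6 (expiry=20+10=30). clock=20
Op 8: tick 8 -> clock=28.
Op 9: insert a.com -> 10.0.0.7 (expiry=28+8=36). clock=28
Op 10: insert a.com -> 10.0.0.7 (expiry=28+13=41). clock=28
Final clock = 28
Final cache (unexpired): {a.com} -> size=1

Answer: clock=28 cache_size=1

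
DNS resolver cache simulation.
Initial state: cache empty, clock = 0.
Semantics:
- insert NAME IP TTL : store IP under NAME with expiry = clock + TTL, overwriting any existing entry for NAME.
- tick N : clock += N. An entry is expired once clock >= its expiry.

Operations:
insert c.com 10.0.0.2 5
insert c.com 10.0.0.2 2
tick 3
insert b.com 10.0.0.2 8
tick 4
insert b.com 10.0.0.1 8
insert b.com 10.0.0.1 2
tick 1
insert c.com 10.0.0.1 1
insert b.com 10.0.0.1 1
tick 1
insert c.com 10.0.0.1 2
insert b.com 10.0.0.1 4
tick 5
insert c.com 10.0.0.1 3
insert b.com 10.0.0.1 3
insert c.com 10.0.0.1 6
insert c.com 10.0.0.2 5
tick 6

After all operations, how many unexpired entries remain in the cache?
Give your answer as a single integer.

Answer: 0

Derivation:
Op 1: insert c.com -> 10.0.0.2 (expiry=0+5=5). clock=0
Op 2: insert c.com -> 10.0.0.2 (expiry=0+2=2). clock=0
Op 3: tick 3 -> clock=3. purged={c.com}
Op 4: insert b.com -> 10.0.0.2 (expiry=3+8=11). clock=3
Op 5: tick 4 -> clock=7.
Op 6: insert b.com -> 10.0.0.1 (expiry=7+8=15). clock=7
Op 7: insert b.com -> 10.0.0.1 (expiry=7+2=9). clock=7
Op 8: tick 1 -> clock=8.
Op 9: insert c.com -> 10.0.0.1 (expiry=8+1=9). clock=8
Op 10: insert b.com -> 10.0.0.1 (expiry=8+1=9). clock=8
Op 11: tick 1 -> clock=9. purged={b.com,c.com}
Op 12: insert c.com -> 10.0.0.1 (expiry=9+2=11). clock=9
Op 13: insert b.com -> 10.0.0.1 (expiry=9+4=13). clock=9
Op 14: tick 5 -> clock=14. purged={b.com,c.com}
Op 15: insert c.com -> 10.0.0.1 (expiry=14+3=17). clock=14
Op 16: insert b.com -> 10.0.0.1 (expiry=14+3=17). clock=14
Op 17: insert c.com -> 10.0.0.1 (expiry=14+6=20). clock=14
Op 18: insert c.com -> 10.0.0.2 (expiry=14+5=19). clock=14
Op 19: tick 6 -> clock=20. purged={b.com,c.com}
Final cache (unexpired): {} -> size=0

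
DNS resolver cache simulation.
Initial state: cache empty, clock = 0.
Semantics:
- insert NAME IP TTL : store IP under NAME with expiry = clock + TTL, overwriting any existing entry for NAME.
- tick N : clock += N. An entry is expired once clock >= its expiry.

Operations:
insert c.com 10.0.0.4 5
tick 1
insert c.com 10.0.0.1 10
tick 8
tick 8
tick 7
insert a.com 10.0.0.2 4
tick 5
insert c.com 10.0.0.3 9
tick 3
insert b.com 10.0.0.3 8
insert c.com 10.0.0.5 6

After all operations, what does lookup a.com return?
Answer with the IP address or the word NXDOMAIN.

Answer: NXDOMAIN

Derivation:
Op 1: insert c.com -> 10.0.0.4 (expiry=0+5=5). clock=0
Op 2: tick 1 -> clock=1.
Op 3: insert c.com -> 10.0.0.1 (expiry=1+10=11). clock=1
Op 4: tick 8 -> clock=9.
Op 5: tick 8 -> clock=17. purged={c.com}
Op 6: tick 7 -> clock=24.
Op 7: insert a.com -> 10.0.0.2 (expiry=24+4=28). clock=24
Op 8: tick 5 -> clock=29. purged={a.com}
Op 9: insert c.com -> 10.0.0.3 (expiry=29+9=38). clock=29
Op 10: tick 3 -> clock=32.
Op 11: insert b.com -> 10.0.0.3 (expiry=32+8=40). clock=32
Op 12: insert c.com -> 10.0.0.5 (expiry=32+6=38). clock=32
lookup a.com: not in cache (expired or never inserted)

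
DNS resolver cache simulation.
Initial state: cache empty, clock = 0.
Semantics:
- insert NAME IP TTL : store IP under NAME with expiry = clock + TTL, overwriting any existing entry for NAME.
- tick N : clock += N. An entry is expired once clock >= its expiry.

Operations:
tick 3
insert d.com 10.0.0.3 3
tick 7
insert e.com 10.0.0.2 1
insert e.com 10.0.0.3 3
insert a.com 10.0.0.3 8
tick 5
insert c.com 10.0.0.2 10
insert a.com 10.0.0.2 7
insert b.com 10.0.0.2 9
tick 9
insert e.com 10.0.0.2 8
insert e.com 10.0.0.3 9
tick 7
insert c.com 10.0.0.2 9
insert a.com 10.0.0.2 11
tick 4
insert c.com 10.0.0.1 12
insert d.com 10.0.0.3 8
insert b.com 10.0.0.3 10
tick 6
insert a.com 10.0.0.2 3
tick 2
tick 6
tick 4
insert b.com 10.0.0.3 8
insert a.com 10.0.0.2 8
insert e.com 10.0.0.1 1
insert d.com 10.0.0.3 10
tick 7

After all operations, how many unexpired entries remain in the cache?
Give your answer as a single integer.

Answer: 3

Derivation:
Op 1: tick 3 -> clock=3.
Op 2: insert d.com -> 10.0.0.3 (expiry=3+3=6). clock=3
Op 3: tick 7 -> clock=10. purged={d.com}
Op 4: insert e.com -> 10.0.0.2 (expiry=10+1=11). clock=10
Op 5: insert e.com -> 10.0.0.3 (expiry=10+3=13). clock=10
Op 6: insert a.com -> 10.0.0.3 (expiry=10+8=18). clock=10
Op 7: tick 5 -> clock=15. purged={e.com}
Op 8: insert c.com -> 10.0.0.2 (expiry=15+10=25). clock=15
Op 9: insert a.com -> 10.0.0.2 (expiry=15+7=22). clock=15
Op 10: insert b.com -> 10.0.0.2 (expiry=15+9=24). clock=15
Op 11: tick 9 -> clock=24. purged={a.com,b.com}
Op 12: insert e.com -> 10.0.0.2 (expiry=24+8=32). clock=24
Op 13: insert e.com -> 10.0.0.3 (expiry=24+9=33). clock=24
Op 14: tick 7 -> clock=31. purged={c.com}
Op 15: insert c.com -> 10.0.0.2 (expiry=31+9=40). clock=31
Op 16: insert a.com -> 10.0.0.2 (expiry=31+11=42). clock=31
Op 17: tick 4 -> clock=35. purged={e.com}
Op 18: insert c.com -> 10.0.0.1 (expiry=35+12=47). clock=35
Op 19: insert d.com -> 10.0.0.3 (expiry=35+8=43). clock=35
Op 20: insert b.com -> 10.0.0.3 (expiry=35+10=45). clock=35
Op 21: tick 6 -> clock=41.
Op 22: insert a.com -> 10.0.0.2 (expiry=41+3=44). clock=41
Op 23: tick 2 -> clock=43. purged={d.com}
Op 24: tick 6 -> clock=49. purged={a.com,b.com,c.com}
Op 25: tick 4 -> clock=53.
Op 26: insert b.com -> 10.0.0.3 (expiry=53+8=61). clock=53
Op 27: insert a.com -> 10.0.0.2 (expiry=53+8=61). clock=53
Op 28: insert e.com -> 10.0.0.1 (expiry=53+1=54). clock=53
Op 29: insert d.com -> 10.0.0.3 (expiry=53+10=63). clock=53
Op 30: tick 7 -> clock=60. purged={e.com}
Final cache (unexpired): {a.com,b.com,d.com} -> size=3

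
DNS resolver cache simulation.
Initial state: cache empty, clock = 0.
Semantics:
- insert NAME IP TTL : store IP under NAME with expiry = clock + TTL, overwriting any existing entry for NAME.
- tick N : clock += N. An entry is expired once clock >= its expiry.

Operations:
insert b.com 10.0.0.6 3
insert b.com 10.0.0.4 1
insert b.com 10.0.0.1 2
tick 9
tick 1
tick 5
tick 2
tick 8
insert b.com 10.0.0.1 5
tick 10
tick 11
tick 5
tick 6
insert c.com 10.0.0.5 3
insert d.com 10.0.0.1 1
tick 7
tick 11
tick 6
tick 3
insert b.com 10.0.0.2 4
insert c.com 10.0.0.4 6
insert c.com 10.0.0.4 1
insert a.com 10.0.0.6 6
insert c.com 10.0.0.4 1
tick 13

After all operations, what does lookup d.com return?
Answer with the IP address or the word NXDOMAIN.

Op 1: insert b.com -> 10.0.0.6 (expiry=0+3=3). clock=0
Op 2: insert b.com -> 10.0.0.4 (expiry=0+1=1). clock=0
Op 3: insert b.com -> 10.0.0.1 (expiry=0+2=2). clock=0
Op 4: tick 9 -> clock=9. purged={b.com}
Op 5: tick 1 -> clock=10.
Op 6: tick 5 -> clock=15.
Op 7: tick 2 -> clock=17.
Op 8: tick 8 -> clock=25.
Op 9: insert b.com -> 10.0.0.1 (expiry=25+5=30). clock=25
Op 10: tick 10 -> clock=35. purged={b.com}
Op 11: tick 11 -> clock=46.
Op 12: tick 5 -> clock=51.
Op 13: tick 6 -> clock=57.
Op 14: insert c.com -> 10.0.0.5 (expiry=57+3=60). clock=57
Op 15: insert d.com -> 10.0.0.1 (expiry=57+1=58). clock=57
Op 16: tick 7 -> clock=64. purged={c.com,d.com}
Op 17: tick 11 -> clock=75.
Op 18: tick 6 -> clock=81.
Op 19: tick 3 -> clock=84.
Op 20: insert b.com -> 10.0.0.2 (expiry=84+4=88). clock=84
Op 21: insert c.com -> 10.0.0.4 (expiry=84+6=90). clock=84
Op 22: insert c.com -> 10.0.0.4 (expiry=84+1=85). clock=84
Op 23: insert a.com -> 10.0.0.6 (expiry=84+6=90). clock=84
Op 24: insert c.com -> 10.0.0.4 (expiry=84+1=85). clock=84
Op 25: tick 13 -> clock=97. purged={a.com,b.com,c.com}
lookup d.com: not in cache (expired or never inserted)

Answer: NXDOMAIN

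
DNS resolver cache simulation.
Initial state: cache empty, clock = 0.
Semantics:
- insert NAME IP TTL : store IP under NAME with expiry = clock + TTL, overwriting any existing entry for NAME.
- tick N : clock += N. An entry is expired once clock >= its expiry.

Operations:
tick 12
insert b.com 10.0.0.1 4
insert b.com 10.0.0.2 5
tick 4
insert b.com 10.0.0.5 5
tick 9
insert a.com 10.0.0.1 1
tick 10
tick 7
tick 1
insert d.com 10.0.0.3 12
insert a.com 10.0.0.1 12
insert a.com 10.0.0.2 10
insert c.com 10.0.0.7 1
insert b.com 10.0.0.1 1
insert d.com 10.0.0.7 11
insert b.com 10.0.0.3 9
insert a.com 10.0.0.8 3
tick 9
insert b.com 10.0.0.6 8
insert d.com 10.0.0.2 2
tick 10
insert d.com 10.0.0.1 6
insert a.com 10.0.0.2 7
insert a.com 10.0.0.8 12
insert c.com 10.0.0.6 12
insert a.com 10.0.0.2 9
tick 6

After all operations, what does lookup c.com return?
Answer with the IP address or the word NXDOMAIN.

Op 1: tick 12 -> clock=12.
Op 2: insert b.com -> 10.0.0.1 (expiry=12+4=16). clock=12
Op 3: insert b.com -> 10.0.0.2 (expiry=12+5=17). clock=12
Op 4: tick 4 -> clock=16.
Op 5: insert b.com -> 10.0.0.5 (expiry=16+5=21). clock=16
Op 6: tick 9 -> clock=25. purged={b.com}
Op 7: insert a.com -> 10.0.0.1 (expiry=25+1=26). clock=25
Op 8: tick 10 -> clock=35. purged={a.com}
Op 9: tick 7 -> clock=42.
Op 10: tick 1 -> clock=43.
Op 11: insert d.com -> 10.0.0.3 (expiry=43+12=55). clock=43
Op 12: insert a.com -> 10.0.0.1 (expiry=43+12=55). clock=43
Op 13: insert a.com -> 10.0.0.2 (expiry=43+10=53). clock=43
Op 14: insert c.com -> 10.0.0.7 (expiry=43+1=44). clock=43
Op 15: insert b.com -> 10.0.0.1 (expiry=43+1=44). clock=43
Op 16: insert d.com -> 10.0.0.7 (expiry=43+11=54). clock=43
Op 17: insert b.com -> 10.0.0.3 (expiry=43+9=52). clock=43
Op 18: insert a.com -> 10.0.0.8 (expiry=43+3=46). clock=43
Op 19: tick 9 -> clock=52. purged={a.com,b.com,c.com}
Op 20: insert b.com -> 10.0.0.6 (expiry=52+8=60). clock=52
Op 21: insert d.com -> 10.0.0.2 (expiry=52+2=54). clock=52
Op 22: tick 10 -> clock=62. purged={b.com,d.com}
Op 23: insert d.com -> 10.0.0.1 (expiry=62+6=68). clock=62
Op 24: insert a.com -> 10.0.0.2 (expiry=62+7=69). clock=62
Op 25: insert a.com -> 10.0.0.8 (expiry=62+12=74). clock=62
Op 26: insert c.com -> 10.0.0.6 (expiry=62+12=74). clock=62
Op 27: insert a.com -> 10.0.0.2 (expiry=62+9=71). clock=62
Op 28: tick 6 -> clock=68. purged={d.com}
lookup c.com: present, ip=10.0.0.6 expiry=74 > clock=68

Answer: 10.0.0.6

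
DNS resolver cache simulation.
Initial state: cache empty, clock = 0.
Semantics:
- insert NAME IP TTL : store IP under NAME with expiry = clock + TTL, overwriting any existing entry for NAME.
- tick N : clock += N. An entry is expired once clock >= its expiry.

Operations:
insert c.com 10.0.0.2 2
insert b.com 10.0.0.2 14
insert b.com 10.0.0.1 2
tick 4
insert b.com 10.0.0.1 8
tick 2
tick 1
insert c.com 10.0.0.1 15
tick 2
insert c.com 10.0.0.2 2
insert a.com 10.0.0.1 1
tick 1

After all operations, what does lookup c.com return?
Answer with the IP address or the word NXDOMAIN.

Op 1: insert c.com -> 10.0.0.2 (expiry=0+2=2). clock=0
Op 2: insert b.com -> 10.0.0.2 (expiry=0+14=14). clock=0
Op 3: insert b.com -> 10.0.0.1 (expiry=0+2=2). clock=0
Op 4: tick 4 -> clock=4. purged={b.com,c.com}
Op 5: insert b.com -> 10.0.0.1 (expiry=4+8=12). clock=4
Op 6: tick 2 -> clock=6.
Op 7: tick 1 -> clock=7.
Op 8: insert c.com -> 10.0.0.1 (expiry=7+15=22). clock=7
Op 9: tick 2 -> clock=9.
Op 10: insert c.com -> 10.0.0.2 (expiry=9+2=11). clock=9
Op 11: insert a.com -> 10.0.0.1 (expiry=9+1=10). clock=9
Op 12: tick 1 -> clock=10. purged={a.com}
lookup c.com: present, ip=10.0.0.2 expiry=11 > clock=10

Answer: 10.0.0.2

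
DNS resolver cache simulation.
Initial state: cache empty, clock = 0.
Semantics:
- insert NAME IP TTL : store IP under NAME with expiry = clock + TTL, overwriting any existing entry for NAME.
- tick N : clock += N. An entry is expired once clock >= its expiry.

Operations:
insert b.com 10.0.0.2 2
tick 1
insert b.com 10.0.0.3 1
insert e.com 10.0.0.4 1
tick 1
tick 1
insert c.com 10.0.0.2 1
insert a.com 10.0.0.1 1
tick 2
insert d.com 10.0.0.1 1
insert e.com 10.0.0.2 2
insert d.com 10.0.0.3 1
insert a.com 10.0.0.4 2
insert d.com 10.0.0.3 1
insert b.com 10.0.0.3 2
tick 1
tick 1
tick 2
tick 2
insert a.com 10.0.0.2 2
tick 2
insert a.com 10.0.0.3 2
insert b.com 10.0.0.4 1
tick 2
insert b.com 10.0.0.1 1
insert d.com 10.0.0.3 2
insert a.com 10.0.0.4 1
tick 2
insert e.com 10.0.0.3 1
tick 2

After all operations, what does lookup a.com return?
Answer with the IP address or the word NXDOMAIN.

Op 1: insert b.com -> 10.0.0.2 (expiry=0+2=2). clock=0
Op 2: tick 1 -> clock=1.
Op 3: insert b.com -> 10.0.0.3 (expiry=1+1=2). clock=1
Op 4: insert e.com -> 10.0.0.4 (expiry=1+1=2). clock=1
Op 5: tick 1 -> clock=2. purged={b.com,e.com}
Op 6: tick 1 -> clock=3.
Op 7: insert c.com -> 10.0.0.2 (expiry=3+1=4). clock=3
Op 8: insert a.com -> 10.0.0.1 (expiry=3+1=4). clock=3
Op 9: tick 2 -> clock=5. purged={a.com,c.com}
Op 10: insert d.com -> 10.0.0.1 (expiry=5+1=6). clock=5
Op 11: insert e.com -> 10.0.0.2 (expiry=5+2=7). clock=5
Op 12: insert d.com -> 10.0.0.3 (expiry=5+1=6). clock=5
Op 13: insert a.com -> 10.0.0.4 (expiry=5+2=7). clock=5
Op 14: insert d.com -> 10.0.0.3 (expiry=5+1=6). clock=5
Op 15: insert b.com -> 10.0.0.3 (expiry=5+2=7). clock=5
Op 16: tick 1 -> clock=6. purged={d.com}
Op 17: tick 1 -> clock=7. purged={a.com,b.com,e.com}
Op 18: tick 2 -> clock=9.
Op 19: tick 2 -> clock=11.
Op 20: insert a.com -> 10.0.0.2 (expiry=11+2=13). clock=11
Op 21: tick 2 -> clock=13. purged={a.com}
Op 22: insert a.com -> 10.0.0.3 (expiry=13+2=15). clock=13
Op 23: insert b.com -> 10.0.0.4 (expiry=13+1=14). clock=13
Op 24: tick 2 -> clock=15. purged={a.com,b.com}
Op 25: insert b.com -> 10.0.0.1 (expiry=15+1=16). clock=15
Op 26: insert d.com -> 10.0.0.3 (expiry=15+2=17). clock=15
Op 27: insert a.com -> 10.0.0.4 (expiry=15+1=16). clock=15
Op 28: tick 2 -> clock=17. purged={a.com,b.com,d.com}
Op 29: insert e.com -> 10.0.0.3 (expiry=17+1=18). clock=17
Op 30: tick 2 -> clock=19. purged={e.com}
lookup a.com: not in cache (expired or never inserted)

Answer: NXDOMAIN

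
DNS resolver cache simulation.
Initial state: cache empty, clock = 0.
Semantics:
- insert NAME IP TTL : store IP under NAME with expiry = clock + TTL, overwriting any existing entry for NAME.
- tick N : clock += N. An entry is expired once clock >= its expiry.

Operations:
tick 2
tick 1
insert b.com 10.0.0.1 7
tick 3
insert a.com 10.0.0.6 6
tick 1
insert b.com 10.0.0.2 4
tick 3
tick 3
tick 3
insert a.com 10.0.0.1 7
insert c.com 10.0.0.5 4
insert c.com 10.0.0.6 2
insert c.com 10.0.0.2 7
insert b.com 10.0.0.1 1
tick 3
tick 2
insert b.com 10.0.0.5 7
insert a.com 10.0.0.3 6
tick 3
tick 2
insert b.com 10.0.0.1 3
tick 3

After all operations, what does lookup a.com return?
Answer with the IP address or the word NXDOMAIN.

Answer: NXDOMAIN

Derivation:
Op 1: tick 2 -> clock=2.
Op 2: tick 1 -> clock=3.
Op 3: insert b.com -> 10.0.0.1 (expiry=3+7=10). clock=3
Op 4: tick 3 -> clock=6.
Op 5: insert a.com -> 10.0.0.6 (expiry=6+6=12). clock=6
Op 6: tick 1 -> clock=7.
Op 7: insert b.com -> 10.0.0.2 (expiry=7+4=11). clock=7
Op 8: tick 3 -> clock=10.
Op 9: tick 3 -> clock=13. purged={a.com,b.com}
Op 10: tick 3 -> clock=16.
Op 11: insert a.com -> 10.0.0.1 (expiry=16+7=23). clock=16
Op 12: insert c.com -> 10.0.0.5 (expiry=16+4=20). clock=16
Op 13: insert c.com -> 10.0.0.6 (expiry=16+2=18). clock=16
Op 14: insert c.com -> 10.0.0.2 (expiry=16+7=23). clock=16
Op 15: insert b.com -> 10.0.0.1 (expiry=16+1=17). clock=16
Op 16: tick 3 -> clock=19. purged={b.com}
Op 17: tick 2 -> clock=21.
Op 18: insert b.com -> 10.0.0.5 (expiry=21+7=28). clock=21
Op 19: insert a.com -> 10.0.0.3 (expiry=21+6=27). clock=21
Op 20: tick 3 -> clock=24. purged={c.com}
Op 21: tick 2 -> clock=26.
Op 22: insert b.com -> 10.0.0.1 (expiry=26+3=29). clock=26
Op 23: tick 3 -> clock=29. purged={a.com,b.com}
lookup a.com: not in cache (expired or never inserted)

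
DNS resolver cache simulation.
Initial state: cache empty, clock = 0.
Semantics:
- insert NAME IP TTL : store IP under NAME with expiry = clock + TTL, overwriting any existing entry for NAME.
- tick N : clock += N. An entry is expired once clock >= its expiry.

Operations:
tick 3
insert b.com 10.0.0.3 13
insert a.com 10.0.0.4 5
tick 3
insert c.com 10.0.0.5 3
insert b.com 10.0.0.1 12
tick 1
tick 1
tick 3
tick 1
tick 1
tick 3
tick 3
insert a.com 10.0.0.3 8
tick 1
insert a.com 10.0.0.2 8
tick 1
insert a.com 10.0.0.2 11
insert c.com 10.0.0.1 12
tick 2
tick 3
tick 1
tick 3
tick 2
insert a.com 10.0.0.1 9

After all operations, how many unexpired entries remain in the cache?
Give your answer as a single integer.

Answer: 2

Derivation:
Op 1: tick 3 -> clock=3.
Op 2: insert b.com -> 10.0.0.3 (expiry=3+13=16). clock=3
Op 3: insert a.com -> 10.0.0.4 (expiry=3+5=8). clock=3
Op 4: tick 3 -> clock=6.
Op 5: insert c.com -> 10.0.0.5 (expiry=6+3=9). clock=6
Op 6: insert b.com -> 10.0.0.1 (expiry=6+12=18). clock=6
Op 7: tick 1 -> clock=7.
Op 8: tick 1 -> clock=8. purged={a.com}
Op 9: tick 3 -> clock=11. purged={c.com}
Op 10: tick 1 -> clock=12.
Op 11: tick 1 -> clock=13.
Op 12: tick 3 -> clock=16.
Op 13: tick 3 -> clock=19. purged={b.com}
Op 14: insert a.com -> 10.0.0.3 (expiry=19+8=27). clock=19
Op 15: tick 1 -> clock=20.
Op 16: insert a.com -> 10.0.0.2 (expiry=20+8=28). clock=20
Op 17: tick 1 -> clock=21.
Op 18: insert a.com -> 10.0.0.2 (expiry=21+11=32). clock=21
Op 19: insert c.com -> 10.0.0.1 (expiry=21+12=33). clock=21
Op 20: tick 2 -> clock=23.
Op 21: tick 3 -> clock=26.
Op 22: tick 1 -> clock=27.
Op 23: tick 3 -> clock=30.
Op 24: tick 2 -> clock=32. purged={a.com}
Op 25: insert a.com -> 10.0.0.1 (expiry=32+9=41). clock=32
Final cache (unexpired): {a.com,c.com} -> size=2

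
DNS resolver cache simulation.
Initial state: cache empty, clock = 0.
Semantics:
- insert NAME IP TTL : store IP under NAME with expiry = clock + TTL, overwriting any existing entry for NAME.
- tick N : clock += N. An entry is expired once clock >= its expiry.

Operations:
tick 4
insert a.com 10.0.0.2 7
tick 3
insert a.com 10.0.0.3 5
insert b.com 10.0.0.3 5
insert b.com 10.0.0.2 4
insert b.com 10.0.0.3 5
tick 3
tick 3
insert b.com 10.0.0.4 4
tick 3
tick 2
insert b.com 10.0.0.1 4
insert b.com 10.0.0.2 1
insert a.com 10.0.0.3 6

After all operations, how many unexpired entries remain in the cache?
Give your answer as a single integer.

Op 1: tick 4 -> clock=4.
Op 2: insert a.com -> 10.0.0.2 (expiry=4+7=11). clock=4
Op 3: tick 3 -> clock=7.
Op 4: insert a.com -> 10.0.0.3 (expiry=7+5=12). clock=7
Op 5: insert b.com -> 10.0.0.3 (expiry=7+5=12). clock=7
Op 6: insert b.com -> 10.0.0.2 (expiry=7+4=11). clock=7
Op 7: insert b.com -> 10.0.0.3 (expiry=7+5=12). clock=7
Op 8: tick 3 -> clock=10.
Op 9: tick 3 -> clock=13. purged={a.com,b.com}
Op 10: insert b.com -> 10.0.0.4 (expiry=13+4=17). clock=13
Op 11: tick 3 -> clock=16.
Op 12: tick 2 -> clock=18. purged={b.com}
Op 13: insert b.com -> 10.0.0.1 (expiry=18+4=22). clock=18
Op 14: insert b.com -> 10.0.0.2 (expiry=18+1=19). clock=18
Op 15: insert a.com -> 10.0.0.3 (expiry=18+6=24). clock=18
Final cache (unexpired): {a.com,b.com} -> size=2

Answer: 2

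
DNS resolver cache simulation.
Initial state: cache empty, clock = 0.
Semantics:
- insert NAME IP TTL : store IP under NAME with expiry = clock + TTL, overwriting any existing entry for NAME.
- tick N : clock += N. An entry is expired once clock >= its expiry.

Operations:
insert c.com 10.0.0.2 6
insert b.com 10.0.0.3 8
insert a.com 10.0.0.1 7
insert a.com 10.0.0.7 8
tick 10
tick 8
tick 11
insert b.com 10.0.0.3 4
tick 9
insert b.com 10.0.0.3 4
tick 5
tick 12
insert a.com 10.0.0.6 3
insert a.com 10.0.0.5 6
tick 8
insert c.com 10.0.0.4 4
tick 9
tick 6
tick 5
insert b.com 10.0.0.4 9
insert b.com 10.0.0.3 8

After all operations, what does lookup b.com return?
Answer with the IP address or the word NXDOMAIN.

Op 1: insert c.com -> 10.0.0.2 (expiry=0+6=6). clock=0
Op 2: insert b.com -> 10.0.0.3 (expiry=0+8=8). clock=0
Op 3: insert a.com -> 10.0.0.1 (expiry=0+7=7). clock=0
Op 4: insert a.com -> 10.0.0.7 (expiry=0+8=8). clock=0
Op 5: tick 10 -> clock=10. purged={a.com,b.com,c.com}
Op 6: tick 8 -> clock=18.
Op 7: tick 11 -> clock=29.
Op 8: insert b.com -> 10.0.0.3 (expiry=29+4=33). clock=29
Op 9: tick 9 -> clock=38. purged={b.com}
Op 10: insert b.com -> 10.0.0.3 (expiry=38+4=42). clock=38
Op 11: tick 5 -> clock=43. purged={b.com}
Op 12: tick 12 -> clock=55.
Op 13: insert a.com -> 10.0.0.6 (expiry=55+3=58). clock=55
Op 14: insert a.com -> 10.0.0.5 (expiry=55+6=61). clock=55
Op 15: tick 8 -> clock=63. purged={a.com}
Op 16: insert c.com -> 10.0.0.4 (expiry=63+4=67). clock=63
Op 17: tick 9 -> clock=72. purged={c.com}
Op 18: tick 6 -> clock=78.
Op 19: tick 5 -> clock=83.
Op 20: insert b.com -> 10.0.0.4 (expiry=83+9=92). clock=83
Op 21: insert b.com -> 10.0.0.3 (expiry=83+8=91). clock=83
lookup b.com: present, ip=10.0.0.3 expiry=91 > clock=83

Answer: 10.0.0.3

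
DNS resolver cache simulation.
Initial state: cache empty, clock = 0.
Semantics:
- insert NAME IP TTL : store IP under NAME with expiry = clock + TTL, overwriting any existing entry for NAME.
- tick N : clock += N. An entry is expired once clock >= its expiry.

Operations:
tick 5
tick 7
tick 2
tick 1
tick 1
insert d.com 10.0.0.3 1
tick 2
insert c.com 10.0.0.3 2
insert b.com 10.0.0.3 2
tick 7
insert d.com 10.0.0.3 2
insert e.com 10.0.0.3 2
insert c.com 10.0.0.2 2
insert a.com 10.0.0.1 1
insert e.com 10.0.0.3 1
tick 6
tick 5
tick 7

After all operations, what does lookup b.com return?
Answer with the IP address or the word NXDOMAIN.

Op 1: tick 5 -> clock=5.
Op 2: tick 7 -> clock=12.
Op 3: tick 2 -> clock=14.
Op 4: tick 1 -> clock=15.
Op 5: tick 1 -> clock=16.
Op 6: insert d.com -> 10.0.0.3 (expiry=16+1=17). clock=16
Op 7: tick 2 -> clock=18. purged={d.com}
Op 8: insert c.com -> 10.0.0.3 (expiry=18+2=20). clock=18
Op 9: insert b.com -> 10.0.0.3 (expiry=18+2=20). clock=18
Op 10: tick 7 -> clock=25. purged={b.com,c.com}
Op 11: insert d.com -> 10.0.0.3 (expiry=25+2=27). clock=25
Op 12: insert e.com -> 10.0.0.3 (expiry=25+2=27). clock=25
Op 13: insert c.com -> 10.0.0.2 (expiry=25+2=27). clock=25
Op 14: insert a.com -> 10.0.0.1 (expiry=25+1=26). clock=25
Op 15: insert e.com -> 10.0.0.3 (expiry=25+1=26). clock=25
Op 16: tick 6 -> clock=31. purged={a.com,c.com,d.com,e.com}
Op 17: tick 5 -> clock=36.
Op 18: tick 7 -> clock=43.
lookup b.com: not in cache (expired or never inserted)

Answer: NXDOMAIN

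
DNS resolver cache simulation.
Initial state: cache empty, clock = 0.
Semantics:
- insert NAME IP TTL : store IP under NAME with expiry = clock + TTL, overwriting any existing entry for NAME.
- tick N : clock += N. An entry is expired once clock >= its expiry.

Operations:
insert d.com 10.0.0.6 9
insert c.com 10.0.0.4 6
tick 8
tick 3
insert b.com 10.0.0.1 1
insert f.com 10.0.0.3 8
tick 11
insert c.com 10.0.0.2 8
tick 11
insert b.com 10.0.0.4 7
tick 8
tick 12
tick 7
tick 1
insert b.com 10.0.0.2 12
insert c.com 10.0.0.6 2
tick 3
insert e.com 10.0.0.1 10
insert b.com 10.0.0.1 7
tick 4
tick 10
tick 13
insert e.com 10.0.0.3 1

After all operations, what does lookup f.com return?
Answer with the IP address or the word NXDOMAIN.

Answer: NXDOMAIN

Derivation:
Op 1: insert d.com -> 10.0.0.6 (expiry=0+9=9). clock=0
Op 2: insert c.com -> 10.0.0.4 (expiry=0+6=6). clock=0
Op 3: tick 8 -> clock=8. purged={c.com}
Op 4: tick 3 -> clock=11. purged={d.com}
Op 5: insert b.com -> 10.0.0.1 (expiry=11+1=12). clock=11
Op 6: insert f.com -> 10.0.0.3 (expiry=11+8=19). clock=11
Op 7: tick 11 -> clock=22. purged={b.com,f.com}
Op 8: insert c.com -> 10.0.0.2 (expiry=22+8=30). clock=22
Op 9: tick 11 -> clock=33. purged={c.com}
Op 10: insert b.com -> 10.0.0.4 (expiry=33+7=40). clock=33
Op 11: tick 8 -> clock=41. purged={b.com}
Op 12: tick 12 -> clock=53.
Op 13: tick 7 -> clock=60.
Op 14: tick 1 -> clock=61.
Op 15: insert b.com -> 10.0.0.2 (expiry=61+12=73). clock=61
Op 16: insert c.com -> 10.0.0.6 (expiry=61+2=63). clock=61
Op 17: tick 3 -> clock=64. purged={c.com}
Op 18: insert e.com -> 10.0.0.1 (expiry=64+10=74). clock=64
Op 19: insert b.com -> 10.0.0.1 (expiry=64+7=71). clock=64
Op 20: tick 4 -> clock=68.
Op 21: tick 10 -> clock=78. purged={b.com,e.com}
Op 22: tick 13 -> clock=91.
Op 23: insert e.com -> 10.0.0.3 (expiry=91+1=92). clock=91
lookup f.com: not in cache (expired or never inserted)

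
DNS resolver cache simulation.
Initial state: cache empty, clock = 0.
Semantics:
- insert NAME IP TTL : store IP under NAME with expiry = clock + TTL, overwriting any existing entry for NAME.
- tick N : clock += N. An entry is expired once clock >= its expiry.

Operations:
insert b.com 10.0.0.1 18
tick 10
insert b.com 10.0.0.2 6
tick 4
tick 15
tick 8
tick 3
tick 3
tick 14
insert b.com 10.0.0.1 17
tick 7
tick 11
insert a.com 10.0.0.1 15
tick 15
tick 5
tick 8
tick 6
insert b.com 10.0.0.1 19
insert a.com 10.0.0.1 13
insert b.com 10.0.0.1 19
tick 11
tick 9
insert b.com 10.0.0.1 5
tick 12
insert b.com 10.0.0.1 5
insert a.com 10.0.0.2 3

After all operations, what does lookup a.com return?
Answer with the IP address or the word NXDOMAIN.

Op 1: insert b.com -> 10.0.0.1 (expiry=0+18=18). clock=0
Op 2: tick 10 -> clock=10.
Op 3: insert b.com -> 10.0.0.2 (expiry=10+6=16). clock=10
Op 4: tick 4 -> clock=14.
Op 5: tick 15 -> clock=29. purged={b.com}
Op 6: tick 8 -> clock=37.
Op 7: tick 3 -> clock=40.
Op 8: tick 3 -> clock=43.
Op 9: tick 14 -> clock=57.
Op 10: insert b.com -> 10.0.0.1 (expiry=57+17=74). clock=57
Op 11: tick 7 -> clock=64.
Op 12: tick 11 -> clock=75. purged={b.com}
Op 13: insert a.com -> 10.0.0.1 (expiry=75+15=90). clock=75
Op 14: tick 15 -> clock=90. purged={a.com}
Op 15: tick 5 -> clock=95.
Op 16: tick 8 -> clock=103.
Op 17: tick 6 -> clock=109.
Op 18: insert b.com -> 10.0.0.1 (expiry=109+19=128). clock=109
Op 19: insert a.com -> 10.0.0.1 (expiry=109+13=122). clock=109
Op 20: insert b.com -> 10.0.0.1 (expiry=109+19=128). clock=109
Op 21: tick 11 -> clock=120.
Op 22: tick 9 -> clock=129. purged={a.com,b.com}
Op 23: insert b.com -> 10.0.0.1 (expiry=129+5=134). clock=129
Op 24: tick 12 -> clock=141. purged={b.com}
Op 25: insert b.com -> 10.0.0.1 (expiry=141+5=146). clock=141
Op 26: insert a.com -> 10.0.0.2 (expiry=141+3=144). clock=141
lookup a.com: present, ip=10.0.0.2 expiry=144 > clock=141

Answer: 10.0.0.2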